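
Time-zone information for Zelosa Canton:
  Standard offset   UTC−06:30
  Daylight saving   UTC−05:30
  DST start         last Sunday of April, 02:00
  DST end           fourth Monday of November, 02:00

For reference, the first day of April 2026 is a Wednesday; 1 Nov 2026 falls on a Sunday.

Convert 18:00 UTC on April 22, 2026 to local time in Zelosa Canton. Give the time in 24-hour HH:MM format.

11:30

1 April 2026 is a Wednesday, so Sundays fall on 5, 12, 19, 26; the last is April 26.
1 November 2026 is a Sunday, so the first Monday is November 2 and the fourth is November 23.
At the standard offset (UTC−06:30), 18:00 UTC − 6h30m = 11:30 Zelosa Canton standard time.
The standard-time date in Zelosa Canton, April 22, 2026, does not fall between 26 April and 23 November, so daylight saving is not in effect and Zelosa Canton is at UTC−06:30.
18:00 UTC − 6h30m = 11:30 local.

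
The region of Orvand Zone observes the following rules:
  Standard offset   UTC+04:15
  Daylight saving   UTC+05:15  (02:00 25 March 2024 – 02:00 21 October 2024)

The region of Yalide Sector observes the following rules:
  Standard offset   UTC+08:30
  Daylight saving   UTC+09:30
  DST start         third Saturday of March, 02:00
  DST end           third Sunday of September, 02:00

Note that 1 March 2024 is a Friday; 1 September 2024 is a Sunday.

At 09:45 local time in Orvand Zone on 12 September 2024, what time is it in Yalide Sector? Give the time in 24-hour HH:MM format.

Daylight saving runs 25 March – 21 October; 12 September 2024 is inside that window, so Orvand Zone is at UTC+05:15.
09:45 Orvand Zone − 5h15m = 04:30 UTC.
1 March 2024 is a Friday, so the first Saturday is March 2 and the third is March 16.
1 September 2024 is a Sunday, so the first Sunday is September 1 and the third is September 15.
At the standard offset (UTC+08:30), 04:30 UTC + 8h30m = 13:00 Yalide Sector standard time.
The standard-time date in Yalide Sector, 12 September 2024, lies within the daylight-saving period (16 March – 15 September), so Yalide Sector is on daylight time, UTC+09:30.
04:30 UTC + 9h30m = 14:00 Yalide Sector.

14:00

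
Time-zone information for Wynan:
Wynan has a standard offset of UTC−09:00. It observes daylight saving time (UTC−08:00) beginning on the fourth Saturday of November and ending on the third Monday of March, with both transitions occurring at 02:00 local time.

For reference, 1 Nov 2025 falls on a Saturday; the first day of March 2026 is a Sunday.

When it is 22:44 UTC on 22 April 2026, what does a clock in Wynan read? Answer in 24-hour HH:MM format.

1 November 2025 is a Saturday, so the first Saturday is November 1 and the fourth is November 22.
1 March 2026 is a Sunday, so the first Monday is March 2 and the third is March 16.
At the standard offset (UTC−09:00), 22:44 UTC − 9h = 13:44 Wynan standard time.
The standard-time date in Wynan, 22 April 2026, does not fall between 22 November 2025 and 16 March 2026, so daylight saving is not in effect and Wynan is at UTC−09:00.
22:44 UTC − 9h = 13:44 local.

13:44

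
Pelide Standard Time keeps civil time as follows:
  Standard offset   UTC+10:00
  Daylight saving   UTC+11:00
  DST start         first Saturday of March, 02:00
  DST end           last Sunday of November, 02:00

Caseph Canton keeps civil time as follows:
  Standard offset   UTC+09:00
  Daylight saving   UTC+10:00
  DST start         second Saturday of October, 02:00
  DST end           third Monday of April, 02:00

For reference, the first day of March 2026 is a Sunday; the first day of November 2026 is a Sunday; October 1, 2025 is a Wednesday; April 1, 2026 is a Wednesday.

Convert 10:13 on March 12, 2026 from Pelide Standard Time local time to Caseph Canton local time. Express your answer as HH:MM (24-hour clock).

09:13

1 March 2026 is a Sunday, so the first Saturday is March 7.
1 November 2026 is a Sunday, so Sundays fall on 1, 8, 15, 22, 29; the last is November 29.
March 12, 2026 lies within the daylight-saving period (7 March – 29 November), so Pelide Standard Time is on daylight time, UTC+11:00.
10:13 Pelide Standard Time − 11h = 23:13 UTC (rolling into the previous day, 11 March 2026).
1 October 2025 is a Wednesday, so the first Saturday is October 4 and the second is October 11.
1 April 2026 is a Wednesday, so the first Monday is April 6 and the third is April 20.
At the standard offset (UTC+09:00), 23:13 UTC + 9h = 08:13 Caseph Canton standard time (rolling into the next day, 12 March 2026).
Daylight saving runs 11 October 2025 – 20 April 2026; the standard-time date in Caseph Canton, March 12, 2026, is inside that window, so Caseph Canton is at UTC+10:00.
23:13 UTC + 10h = 09:13 Caseph Canton (rolling into the next day, 12 March 2026).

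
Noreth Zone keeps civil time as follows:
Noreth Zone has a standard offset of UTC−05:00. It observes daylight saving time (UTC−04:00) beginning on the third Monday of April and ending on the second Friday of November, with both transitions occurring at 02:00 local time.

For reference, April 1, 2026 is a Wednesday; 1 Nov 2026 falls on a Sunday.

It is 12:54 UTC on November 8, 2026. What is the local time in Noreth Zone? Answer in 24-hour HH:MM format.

08:54

1 April 2026 is a Wednesday, so the first Monday is April 6 and the third is April 20.
1 November 2026 is a Sunday, so the first Friday is November 6 and the second is November 13.
At the standard offset (UTC−05:00), 12:54 UTC − 5h = 07:54 Noreth Zone standard time.
The standard-time date in Noreth Zone, November 8, 2026, falls between 20 April and 13 November, so daylight saving is in effect and Noreth Zone is at UTC−04:00.
12:54 UTC − 4h = 08:54 local.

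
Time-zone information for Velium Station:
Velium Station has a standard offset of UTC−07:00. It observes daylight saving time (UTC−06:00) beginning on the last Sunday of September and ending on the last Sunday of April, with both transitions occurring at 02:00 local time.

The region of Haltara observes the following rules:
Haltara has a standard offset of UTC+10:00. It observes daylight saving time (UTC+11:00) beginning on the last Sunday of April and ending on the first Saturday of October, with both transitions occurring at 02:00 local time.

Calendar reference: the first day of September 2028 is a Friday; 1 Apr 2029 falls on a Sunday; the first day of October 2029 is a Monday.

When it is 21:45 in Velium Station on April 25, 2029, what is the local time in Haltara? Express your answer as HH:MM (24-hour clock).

13:45

1 September 2028 is a Friday, so Sundays fall on 3, 10, 17, 24; the last is September 24.
1 April 2029 is a Sunday, so Sundays fall on 1, 8, 15, 22, 29; the last is April 29.
April 25, 2029 falls between 24 September 2028 and 29 April 2029, so daylight saving is in effect and Velium Station is at UTC−06:00.
21:45 Velium Station + 6h = 03:45 UTC (rolling into the next day, 26 April 2029).
1 April 2029 is a Sunday, so Sundays fall on 1, 8, 15, 22, 29; the last is April 29.
1 October 2029 is a Monday, so the first Saturday is October 6.
At the standard offset (UTC+10:00), 03:45 UTC + 10h = 13:45 Haltara standard time.
The standard-time date in Haltara, April 26, 2029, does not fall between 29 April and 6 October, so daylight saving is not in effect and Haltara is at UTC+10:00.
03:45 UTC + 10h = 13:45 Haltara.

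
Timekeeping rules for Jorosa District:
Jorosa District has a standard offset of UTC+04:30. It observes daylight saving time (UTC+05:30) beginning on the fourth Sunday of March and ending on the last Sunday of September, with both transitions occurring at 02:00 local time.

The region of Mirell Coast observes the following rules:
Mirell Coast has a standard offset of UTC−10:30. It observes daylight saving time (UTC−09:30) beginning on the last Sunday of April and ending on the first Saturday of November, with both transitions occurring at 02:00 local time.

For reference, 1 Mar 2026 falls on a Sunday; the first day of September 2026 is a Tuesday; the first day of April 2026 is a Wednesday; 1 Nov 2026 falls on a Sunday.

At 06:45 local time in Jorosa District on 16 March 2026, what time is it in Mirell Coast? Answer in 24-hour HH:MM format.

15:45

1 March 2026 is a Sunday, so the first Sunday is March 1 and the fourth is March 22.
1 September 2026 is a Tuesday, so Sundays fall on 6, 13, 20, 27; the last is September 27.
16 March 2026 does not fall between 22 March and 27 September, so daylight saving is not in effect and Jorosa District is at UTC+04:30.
06:45 Jorosa District − 4h30m = 02:15 UTC.
1 April 2026 is a Wednesday, so Sundays fall on 5, 12, 19, 26; the last is April 26.
1 November 2026 is a Sunday, so the first Saturday is November 7.
At the standard offset (UTC−10:30), 02:15 UTC − 10h30m = 15:45 Mirell Coast standard time (rolling into the previous day, 15 March 2026).
The standard-time date in Mirell Coast, 15 March 2026, is outside the daylight-saving period (26 April – 7 November), so Mirell Coast is on standard time, UTC−10:30.
02:15 UTC − 10h30m = 15:45 Mirell Coast (rolling into the previous day, 15 March 2026).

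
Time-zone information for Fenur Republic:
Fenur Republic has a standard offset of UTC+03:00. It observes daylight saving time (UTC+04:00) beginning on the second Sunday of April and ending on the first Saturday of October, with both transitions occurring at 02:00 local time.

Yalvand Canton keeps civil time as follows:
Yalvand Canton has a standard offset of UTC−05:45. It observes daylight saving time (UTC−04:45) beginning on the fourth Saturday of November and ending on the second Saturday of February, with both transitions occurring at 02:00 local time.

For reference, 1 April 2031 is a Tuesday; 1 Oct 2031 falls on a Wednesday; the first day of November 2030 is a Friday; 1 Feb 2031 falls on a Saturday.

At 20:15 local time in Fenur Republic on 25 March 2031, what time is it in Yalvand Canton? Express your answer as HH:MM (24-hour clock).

11:30

1 April 2031 is a Tuesday, so the first Sunday is April 6 and the second is April 13.
1 October 2031 is a Wednesday, so the first Saturday is October 4.
Daylight saving runs 13 April – 4 October; 25 March 2031 is outside that window, so Fenur Republic is on standard time at UTC+03:00.
20:15 Fenur Republic − 3h = 17:15 UTC.
1 November 2030 is a Friday, so the first Saturday is November 2 and the fourth is November 23.
1 February 2031 is a Saturday, so the first Saturday is February 1 and the second is February 8.
At the standard offset (UTC−05:45), 17:15 UTC − 5h45m = 11:30 Yalvand Canton standard time.
Daylight saving runs 23 November 2030 – 8 February 2031; the standard-time date in Yalvand Canton, 25 March 2031, is outside that window, so Yalvand Canton is on standard time at UTC−05:45.
17:15 UTC − 5h45m = 11:30 Yalvand Canton.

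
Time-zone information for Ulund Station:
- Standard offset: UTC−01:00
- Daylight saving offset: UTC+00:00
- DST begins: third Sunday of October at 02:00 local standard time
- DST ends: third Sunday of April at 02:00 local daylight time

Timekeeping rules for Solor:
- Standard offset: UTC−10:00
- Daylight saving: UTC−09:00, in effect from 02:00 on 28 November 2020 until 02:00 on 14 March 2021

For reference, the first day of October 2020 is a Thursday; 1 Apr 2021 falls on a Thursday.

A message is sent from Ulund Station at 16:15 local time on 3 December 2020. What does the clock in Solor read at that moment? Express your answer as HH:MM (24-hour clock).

07:15

1 October 2020 is a Thursday, so the first Sunday is October 4 and the third is October 18.
1 April 2021 is a Thursday, so the first Sunday is April 4 and the third is April 18.
3 December 2020 lies within the daylight-saving period (18 October 2020 – 18 April 2021), so Ulund Station is on daylight time, UTC+00:00.
16:15 Ulund Station − 0h = 16:15 UTC.
At the standard offset (UTC−10:00), 16:15 UTC − 10h = 06:15 Solor standard time.
The standard-time date in Solor, 3 December 2020, lies within the daylight-saving period (28 November 2020 – 14 March 2021), so Solor is on daylight time, UTC−09:00.
16:15 UTC − 9h = 07:15 Solor.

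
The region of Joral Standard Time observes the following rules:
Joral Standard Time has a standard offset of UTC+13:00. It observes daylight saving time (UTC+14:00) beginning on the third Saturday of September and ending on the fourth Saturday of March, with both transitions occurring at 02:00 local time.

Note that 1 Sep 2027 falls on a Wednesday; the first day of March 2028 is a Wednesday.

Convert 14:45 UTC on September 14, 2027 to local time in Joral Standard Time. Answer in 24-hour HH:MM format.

03:45

1 September 2027 is a Wednesday, so the first Saturday is September 4 and the third is September 18.
1 March 2028 is a Wednesday, so the first Saturday is March 4 and the fourth is March 25.
At the standard offset (UTC+13:00), 14:45 UTC + 13h = 03:45 Joral Standard Time standard time (rolling into the next day, 15 September 2027).
The standard-time date in Joral Standard Time, September 15, 2027, does not fall between 18 September 2027 and 25 March 2028, so daylight saving is not in effect and Joral Standard Time is at UTC+13:00.
14:45 UTC + 13h = 03:45 local (rolling into the next day, 15 September 2027).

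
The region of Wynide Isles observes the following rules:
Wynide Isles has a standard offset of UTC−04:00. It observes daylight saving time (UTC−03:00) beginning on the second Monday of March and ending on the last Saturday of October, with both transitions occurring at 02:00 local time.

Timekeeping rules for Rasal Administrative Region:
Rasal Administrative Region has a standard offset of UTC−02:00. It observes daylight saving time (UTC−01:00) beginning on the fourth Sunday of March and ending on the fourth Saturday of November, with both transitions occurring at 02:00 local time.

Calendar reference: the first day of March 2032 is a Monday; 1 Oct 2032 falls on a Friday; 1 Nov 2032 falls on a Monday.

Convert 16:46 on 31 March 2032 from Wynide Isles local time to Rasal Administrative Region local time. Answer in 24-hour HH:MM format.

1 March 2032 is a Monday, so the first Monday is March 1 and the second is March 8.
1 October 2032 is a Friday, so Saturdays fall on 2, 9, 16, 23, 30; the last is October 30.
31 March 2032 lies within the daylight-saving period (8 March – 30 October), so Wynide Isles is on daylight time, UTC−03:00.
16:46 Wynide Isles + 3h = 19:46 UTC.
1 March 2032 is a Monday, so the first Sunday is March 7 and the fourth is March 28.
1 November 2032 is a Monday, so the first Saturday is November 6 and the fourth is November 27.
At the standard offset (UTC−02:00), 19:46 UTC − 2h = 17:46 Rasal Administrative Region standard time.
Daylight saving runs 28 March – 27 November; the standard-time date in Rasal Administrative Region, 31 March 2032, is inside that window, so Rasal Administrative Region is at UTC−01:00.
19:46 UTC − 1h = 18:46 Rasal Administrative Region.

18:46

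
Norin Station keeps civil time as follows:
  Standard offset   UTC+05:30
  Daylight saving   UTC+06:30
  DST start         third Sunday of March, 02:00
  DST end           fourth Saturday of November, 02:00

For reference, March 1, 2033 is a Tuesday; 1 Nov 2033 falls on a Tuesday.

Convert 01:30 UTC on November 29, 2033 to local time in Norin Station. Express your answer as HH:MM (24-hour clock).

07:00

1 March 2033 is a Tuesday, so the first Sunday is March 6 and the third is March 20.
1 November 2033 is a Tuesday, so the first Saturday is November 5 and the fourth is November 26.
At the standard offset (UTC+05:30), 01:30 UTC + 5h30m = 07:00 Norin Station standard time.
The standard-time date in Norin Station, November 29, 2033, is outside the daylight-saving period (20 March – 26 November), so Norin Station is on standard time, UTC+05:30.
01:30 UTC + 5h30m = 07:00 local.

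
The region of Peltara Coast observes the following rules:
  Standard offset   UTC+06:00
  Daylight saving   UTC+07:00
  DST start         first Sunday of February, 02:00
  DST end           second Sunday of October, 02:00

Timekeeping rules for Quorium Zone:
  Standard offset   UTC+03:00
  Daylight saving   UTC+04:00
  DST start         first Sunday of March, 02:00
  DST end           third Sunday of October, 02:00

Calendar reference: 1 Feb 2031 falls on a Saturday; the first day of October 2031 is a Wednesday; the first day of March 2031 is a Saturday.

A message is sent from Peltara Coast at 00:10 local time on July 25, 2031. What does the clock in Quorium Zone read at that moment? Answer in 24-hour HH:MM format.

1 February 2031 is a Saturday, so the first Sunday is February 2.
1 October 2031 is a Wednesday, so the first Sunday is October 5 and the second is October 12.
July 25, 2031 falls between 2 February and 12 October, so daylight saving is in effect and Peltara Coast is at UTC+07:00.
00:10 Peltara Coast − 7h = 17:10 UTC (rolling into the previous day, 24 July 2031).
1 March 2031 is a Saturday, so the first Sunday is March 2.
1 October 2031 is a Wednesday, so the first Sunday is October 5 and the third is October 19.
At the standard offset (UTC+03:00), 17:10 UTC + 3h = 20:10 Quorium Zone standard time.
The standard-time date in Quorium Zone, July 24, 2031, falls between 2 March and 19 October, so daylight saving is in effect and Quorium Zone is at UTC+04:00.
17:10 UTC + 4h = 21:10 Quorium Zone.

21:10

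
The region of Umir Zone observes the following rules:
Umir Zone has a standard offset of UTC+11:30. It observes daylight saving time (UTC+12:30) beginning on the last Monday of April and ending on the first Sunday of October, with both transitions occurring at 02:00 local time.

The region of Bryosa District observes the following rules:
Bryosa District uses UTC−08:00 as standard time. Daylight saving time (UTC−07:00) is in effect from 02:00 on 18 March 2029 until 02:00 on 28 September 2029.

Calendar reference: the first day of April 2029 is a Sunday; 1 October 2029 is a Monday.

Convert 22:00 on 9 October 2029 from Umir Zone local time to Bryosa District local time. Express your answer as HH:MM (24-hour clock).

02:30

1 April 2029 is a Sunday, so Mondays fall on 2, 9, 16, 23, 30; the last is April 30.
1 October 2029 is a Monday, so the first Sunday is October 7.
9 October 2029 is outside the daylight-saving period (30 April – 7 October), so Umir Zone is on standard time, UTC+11:30.
22:00 Umir Zone − 11h30m = 10:30 UTC.
At the standard offset (UTC−08:00), 10:30 UTC − 8h = 02:30 Bryosa District standard time.
The standard-time date in Bryosa District, 9 October 2029, does not fall between 18 March and 28 September, so daylight saving is not in effect and Bryosa District is at UTC−08:00.
10:30 UTC − 8h = 02:30 Bryosa District.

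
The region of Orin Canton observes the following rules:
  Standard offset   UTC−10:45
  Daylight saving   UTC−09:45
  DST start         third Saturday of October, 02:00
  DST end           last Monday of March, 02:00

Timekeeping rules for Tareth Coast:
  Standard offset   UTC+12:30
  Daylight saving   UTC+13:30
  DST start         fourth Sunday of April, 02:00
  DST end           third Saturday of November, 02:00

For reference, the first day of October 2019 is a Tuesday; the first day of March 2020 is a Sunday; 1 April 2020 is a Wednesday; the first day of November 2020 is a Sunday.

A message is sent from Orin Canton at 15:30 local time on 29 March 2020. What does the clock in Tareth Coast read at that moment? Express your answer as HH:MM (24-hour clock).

1 October 2019 is a Tuesday, so the first Saturday is October 5 and the third is October 19.
1 March 2020 is a Sunday, so Mondays fall on 2, 9, 16, 23, 30; the last is March 30.
29 March 2020 lies within the daylight-saving period (19 October 2019 – 30 March 2020), so Orin Canton is on daylight time, UTC−09:45.
15:30 Orin Canton + 9h45m = 01:15 UTC (rolling into the next day, 30 March 2020).
1 April 2020 is a Wednesday, so the first Sunday is April 5 and the fourth is April 26.
1 November 2020 is a Sunday, so the first Saturday is November 7 and the third is November 21.
At the standard offset (UTC+12:30), 01:15 UTC + 12h30m = 13:45 Tareth Coast standard time.
Daylight saving runs 26 April – 21 November; the standard-time date in Tareth Coast, 30 March 2020, is outside that window, so Tareth Coast is on standard time at UTC+12:30.
01:15 UTC + 12h30m = 13:45 Tareth Coast.

13:45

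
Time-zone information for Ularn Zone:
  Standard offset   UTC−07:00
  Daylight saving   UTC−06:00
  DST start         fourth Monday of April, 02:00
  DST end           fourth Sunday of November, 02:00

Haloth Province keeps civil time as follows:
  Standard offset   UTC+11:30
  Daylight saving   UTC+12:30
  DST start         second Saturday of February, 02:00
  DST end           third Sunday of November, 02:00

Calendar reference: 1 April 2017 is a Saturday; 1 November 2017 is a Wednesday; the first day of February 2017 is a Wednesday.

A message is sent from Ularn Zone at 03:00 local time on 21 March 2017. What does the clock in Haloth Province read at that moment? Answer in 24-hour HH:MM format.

1 April 2017 is a Saturday, so the first Monday is April 3 and the fourth is April 24.
1 November 2017 is a Wednesday, so the first Sunday is November 5 and the fourth is November 26.
21 March 2017 does not fall between 24 April and 26 November, so daylight saving is not in effect and Ularn Zone is at UTC−07:00.
03:00 Ularn Zone + 7h = 10:00 UTC.
1 February 2017 is a Wednesday, so the first Saturday is February 4 and the second is February 11.
1 November 2017 is a Wednesday, so the first Sunday is November 5 and the third is November 19.
At the standard offset (UTC+11:30), 10:00 UTC + 11h30m = 21:30 Haloth Province standard time.
The standard-time date in Haloth Province, 21 March 2017, lies within the daylight-saving period (11 February – 19 November), so Haloth Province is on daylight time, UTC+12:30.
10:00 UTC + 12h30m = 22:30 Haloth Province.

22:30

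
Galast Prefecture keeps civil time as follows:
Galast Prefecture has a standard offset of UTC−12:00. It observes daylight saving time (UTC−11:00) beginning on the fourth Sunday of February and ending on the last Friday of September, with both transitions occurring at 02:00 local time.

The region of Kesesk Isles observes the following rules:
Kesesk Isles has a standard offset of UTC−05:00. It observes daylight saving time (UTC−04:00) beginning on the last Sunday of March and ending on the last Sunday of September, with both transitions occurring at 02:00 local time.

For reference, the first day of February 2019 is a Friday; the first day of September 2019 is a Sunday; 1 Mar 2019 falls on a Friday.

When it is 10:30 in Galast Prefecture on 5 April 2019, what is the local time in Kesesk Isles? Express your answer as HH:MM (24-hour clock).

17:30

1 February 2019 is a Friday, so the first Sunday is February 3 and the fourth is February 24.
1 September 2019 is a Sunday, so Fridays fall on 6, 13, 20, 27; the last is September 27.
5 April 2019 lies within the daylight-saving period (24 February – 27 September), so Galast Prefecture is on daylight time, UTC−11:00.
10:30 Galast Prefecture + 11h = 21:30 UTC.
1 March 2019 is a Friday, so Sundays fall on 3, 10, 17, 24, 31; the last is March 31.
1 September 2019 is a Sunday, so Sundays fall on 1, 8, 15, 22, 29; the last is September 29.
At the standard offset (UTC−05:00), 21:30 UTC − 5h = 16:30 Kesesk Isles standard time.
The standard-time date in Kesesk Isles, 5 April 2019, lies within the daylight-saving period (31 March – 29 September), so Kesesk Isles is on daylight time, UTC−04:00.
21:30 UTC − 4h = 17:30 Kesesk Isles.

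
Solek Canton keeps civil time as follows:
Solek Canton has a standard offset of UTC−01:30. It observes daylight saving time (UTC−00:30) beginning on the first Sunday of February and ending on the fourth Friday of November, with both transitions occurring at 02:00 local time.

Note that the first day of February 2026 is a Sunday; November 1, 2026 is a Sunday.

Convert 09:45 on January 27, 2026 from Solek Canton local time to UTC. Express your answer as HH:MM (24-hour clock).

11:15

1 February 2026 is a Sunday, so the first Sunday is February 1.
1 November 2026 is a Sunday, so the first Friday is November 6 and the fourth is November 27.
Daylight saving runs 1 February – 27 November; January 27, 2026 is outside that window, so Solek Canton is on standard time at UTC−01:30.
09:45 local + 1h30m = 11:15 UTC.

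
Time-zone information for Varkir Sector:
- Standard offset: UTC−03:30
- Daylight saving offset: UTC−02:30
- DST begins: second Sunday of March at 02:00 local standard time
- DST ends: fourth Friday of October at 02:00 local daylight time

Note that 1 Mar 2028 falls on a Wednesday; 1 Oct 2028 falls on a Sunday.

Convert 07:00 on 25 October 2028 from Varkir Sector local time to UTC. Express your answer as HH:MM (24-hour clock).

09:30

1 March 2028 is a Wednesday, so the first Sunday is March 5 and the second is March 12.
1 October 2028 is a Sunday, so the first Friday is October 6 and the fourth is October 27.
25 October 2028 lies within the daylight-saving period (12 March – 27 October), so Varkir Sector is on daylight time, UTC−02:30.
07:00 local + 2h30m = 09:30 UTC.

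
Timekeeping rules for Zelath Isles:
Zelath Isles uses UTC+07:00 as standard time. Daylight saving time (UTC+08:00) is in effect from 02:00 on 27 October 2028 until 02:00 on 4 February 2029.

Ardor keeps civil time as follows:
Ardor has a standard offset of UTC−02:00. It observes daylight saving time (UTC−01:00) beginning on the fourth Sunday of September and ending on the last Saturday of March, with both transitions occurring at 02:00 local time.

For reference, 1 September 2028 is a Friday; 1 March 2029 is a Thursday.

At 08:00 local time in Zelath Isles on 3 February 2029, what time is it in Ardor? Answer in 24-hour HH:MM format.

Daylight saving runs 27 October 2028 – 4 February 2029; 3 February 2029 is inside that window, so Zelath Isles is at UTC+08:00.
08:00 Zelath Isles − 8h = 00:00 UTC.
1 September 2028 is a Friday, so the first Sunday is September 3 and the fourth is September 24.
1 March 2029 is a Thursday, so Saturdays fall on 3, 10, 17, 24, 31; the last is March 31.
At the standard offset (UTC−02:00), 00:00 UTC − 2h = 22:00 Ardor standard time (rolling into the previous day, 2 February 2029).
Daylight saving runs 24 September 2028 – 31 March 2029; the standard-time date in Ardor, 2 February 2029, is inside that window, so Ardor is at UTC−01:00.
00:00 UTC − 1h = 23:00 Ardor (rolling into the previous day, 2 February 2029).

23:00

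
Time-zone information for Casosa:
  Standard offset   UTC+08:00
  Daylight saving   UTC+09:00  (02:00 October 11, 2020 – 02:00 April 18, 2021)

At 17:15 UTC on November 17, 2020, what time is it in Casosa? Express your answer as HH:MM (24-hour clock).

02:15

At the standard offset (UTC+08:00), 17:15 UTC + 8h = 01:15 Casosa standard time (rolling into the next day, 18 November 2020).
The standard-time date in Casosa, November 18, 2020, lies within the daylight-saving period (11 October 2020 – 18 April 2021), so Casosa is on daylight time, UTC+09:00.
17:15 UTC + 9h = 02:15 local (rolling into the next day, 18 November 2020).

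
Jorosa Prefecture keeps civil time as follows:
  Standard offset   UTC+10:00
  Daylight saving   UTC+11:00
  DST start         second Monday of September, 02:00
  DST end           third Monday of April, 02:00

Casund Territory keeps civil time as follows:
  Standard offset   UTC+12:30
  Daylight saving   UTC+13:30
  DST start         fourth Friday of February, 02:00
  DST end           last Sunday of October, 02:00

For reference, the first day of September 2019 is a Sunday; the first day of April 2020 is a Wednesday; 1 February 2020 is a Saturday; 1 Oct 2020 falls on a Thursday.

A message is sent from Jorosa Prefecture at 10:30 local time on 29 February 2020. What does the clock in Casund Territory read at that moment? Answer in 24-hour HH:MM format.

1 September 2019 is a Sunday, so the first Monday is September 2 and the second is September 9.
1 April 2020 is a Wednesday, so the first Monday is April 6 and the third is April 20.
29 February 2020 falls between 9 September 2019 and 20 April 2020, so daylight saving is in effect and Jorosa Prefecture is at UTC+11:00.
10:30 Jorosa Prefecture − 11h = 23:30 UTC (rolling into the previous day, 28 February 2020).
1 February 2020 is a Saturday, so the first Friday is February 7 and the fourth is February 28.
1 October 2020 is a Thursday, so Sundays fall on 4, 11, 18, 25; the last is October 25.
At the standard offset (UTC+12:30), 23:30 UTC + 12h30m = 12:00 Casund Territory standard time (rolling into the next day, 29 February 2020).
The standard-time date in Casund Territory, 29 February 2020, lies within the daylight-saving period (28 February – 25 October), so Casund Territory is on daylight time, UTC+13:30.
23:30 UTC + 13h30m = 13:00 Casund Territory (rolling into the next day, 29 February 2020).

13:00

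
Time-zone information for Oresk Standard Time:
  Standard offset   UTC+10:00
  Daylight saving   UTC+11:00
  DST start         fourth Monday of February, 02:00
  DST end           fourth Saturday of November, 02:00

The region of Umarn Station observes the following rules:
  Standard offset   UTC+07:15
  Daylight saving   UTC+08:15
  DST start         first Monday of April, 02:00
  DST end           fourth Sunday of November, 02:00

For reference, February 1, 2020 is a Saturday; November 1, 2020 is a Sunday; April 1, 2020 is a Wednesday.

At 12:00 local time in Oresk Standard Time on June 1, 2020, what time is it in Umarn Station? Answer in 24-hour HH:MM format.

1 February 2020 is a Saturday, so the first Monday is February 3 and the fourth is February 24.
1 November 2020 is a Sunday, so the first Saturday is November 7 and the fourth is November 28.
June 1, 2020 falls between 24 February and 28 November, so daylight saving is in effect and Oresk Standard Time is at UTC+11:00.
12:00 Oresk Standard Time − 11h = 01:00 UTC.
1 April 2020 is a Wednesday, so the first Monday is April 6.
1 November 2020 is a Sunday, so the first Sunday is November 1 and the fourth is November 22.
At the standard offset (UTC+07:15), 01:00 UTC + 7h15m = 08:15 Umarn Station standard time.
Daylight saving runs 6 April – 22 November; the standard-time date in Umarn Station, June 1, 2020, is inside that window, so Umarn Station is at UTC+08:15.
01:00 UTC + 8h15m = 09:15 Umarn Station.

09:15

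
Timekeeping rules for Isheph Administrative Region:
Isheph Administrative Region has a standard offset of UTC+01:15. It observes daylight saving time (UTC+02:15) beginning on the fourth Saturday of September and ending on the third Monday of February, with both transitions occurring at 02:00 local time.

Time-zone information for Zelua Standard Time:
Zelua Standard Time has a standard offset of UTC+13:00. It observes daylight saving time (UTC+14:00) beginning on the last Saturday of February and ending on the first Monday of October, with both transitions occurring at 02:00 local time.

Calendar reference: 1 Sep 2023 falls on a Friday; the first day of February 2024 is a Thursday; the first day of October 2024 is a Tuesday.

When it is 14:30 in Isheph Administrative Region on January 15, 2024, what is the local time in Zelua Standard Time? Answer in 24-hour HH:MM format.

01:15

1 September 2023 is a Friday, so the first Saturday is September 2 and the fourth is September 23.
1 February 2024 is a Thursday, so the first Monday is February 5 and the third is February 19.
January 15, 2024 falls between 23 September 2023 and 19 February 2024, so daylight saving is in effect and Isheph Administrative Region is at UTC+02:15.
14:30 Isheph Administrative Region − 2h15m = 12:15 UTC.
1 February 2024 is a Thursday, so Saturdays fall on 3, 10, 17, 24; the last is February 24.
1 October 2024 is a Tuesday, so the first Monday is October 7.
At the standard offset (UTC+13:00), 12:15 UTC + 13h = 01:15 Zelua Standard Time standard time (rolling into the next day, 16 January 2024).
The standard-time date in Zelua Standard Time, January 16, 2024, is outside the daylight-saving period (24 February – 7 October), so Zelua Standard Time is on standard time, UTC+13:00.
12:15 UTC + 13h = 01:15 Zelua Standard Time (rolling into the next day, 16 January 2024).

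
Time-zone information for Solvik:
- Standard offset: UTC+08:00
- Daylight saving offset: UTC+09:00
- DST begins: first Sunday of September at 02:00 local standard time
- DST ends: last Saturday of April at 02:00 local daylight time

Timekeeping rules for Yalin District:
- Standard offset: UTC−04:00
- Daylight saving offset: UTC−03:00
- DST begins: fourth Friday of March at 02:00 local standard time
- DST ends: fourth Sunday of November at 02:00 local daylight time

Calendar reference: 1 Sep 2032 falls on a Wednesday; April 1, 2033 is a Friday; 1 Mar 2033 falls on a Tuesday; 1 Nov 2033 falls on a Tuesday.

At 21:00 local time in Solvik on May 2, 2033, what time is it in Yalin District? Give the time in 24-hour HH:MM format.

10:00

1 September 2032 is a Wednesday, so the first Sunday is September 5.
1 April 2033 is a Friday, so Saturdays fall on 2, 9, 16, 23, 30; the last is April 30.
May 2, 2033 is outside the daylight-saving period (5 September 2032 – 30 April 2033), so Solvik is on standard time, UTC+08:00.
21:00 Solvik − 8h = 13:00 UTC.
1 March 2033 is a Tuesday, so the first Friday is March 4 and the fourth is March 25.
1 November 2033 is a Tuesday, so the first Sunday is November 6 and the fourth is November 27.
At the standard offset (UTC−04:00), 13:00 UTC − 4h = 09:00 Yalin District standard time.
The standard-time date in Yalin District, May 2, 2033, lies within the daylight-saving period (25 March – 27 November), so Yalin District is on daylight time, UTC−03:00.
13:00 UTC − 3h = 10:00 Yalin District.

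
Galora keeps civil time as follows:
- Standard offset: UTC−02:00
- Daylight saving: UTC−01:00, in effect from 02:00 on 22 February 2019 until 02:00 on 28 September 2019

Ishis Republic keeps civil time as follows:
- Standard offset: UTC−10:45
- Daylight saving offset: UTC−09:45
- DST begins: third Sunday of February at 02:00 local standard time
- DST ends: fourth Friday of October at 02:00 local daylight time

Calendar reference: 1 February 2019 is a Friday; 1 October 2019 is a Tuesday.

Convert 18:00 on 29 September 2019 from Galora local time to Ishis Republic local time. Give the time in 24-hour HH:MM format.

29 September 2019 is outside the daylight-saving period (22 February – 28 September), so Galora is on standard time, UTC−02:00.
18:00 Galora + 2h = 20:00 UTC.
1 February 2019 is a Friday, so the first Sunday is February 3 and the third is February 17.
1 October 2019 is a Tuesday, so the first Friday is October 4 and the fourth is October 25.
At the standard offset (UTC−10:45), 20:00 UTC − 10h45m = 09:15 Ishis Republic standard time.
Daylight saving runs 17 February – 25 October; the standard-time date in Ishis Republic, 29 September 2019, is inside that window, so Ishis Republic is at UTC−09:45.
20:00 UTC − 9h45m = 10:15 Ishis Republic.

10:15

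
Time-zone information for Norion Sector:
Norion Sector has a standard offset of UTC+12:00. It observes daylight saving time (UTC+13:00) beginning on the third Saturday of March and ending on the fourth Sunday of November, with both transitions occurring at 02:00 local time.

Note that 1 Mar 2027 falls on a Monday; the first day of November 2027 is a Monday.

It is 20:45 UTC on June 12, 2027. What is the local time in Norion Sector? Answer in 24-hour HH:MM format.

09:45

1 March 2027 is a Monday, so the first Saturday is March 6 and the third is March 20.
1 November 2027 is a Monday, so the first Sunday is November 7 and the fourth is November 28.
At the standard offset (UTC+12:00), 20:45 UTC + 12h = 08:45 Norion Sector standard time (rolling into the next day, 13 June 2027).
Daylight saving runs 20 March – 28 November; the standard-time date in Norion Sector, June 13, 2027, is inside that window, so Norion Sector is at UTC+13:00.
20:45 UTC + 13h = 09:45 local (rolling into the next day, 13 June 2027).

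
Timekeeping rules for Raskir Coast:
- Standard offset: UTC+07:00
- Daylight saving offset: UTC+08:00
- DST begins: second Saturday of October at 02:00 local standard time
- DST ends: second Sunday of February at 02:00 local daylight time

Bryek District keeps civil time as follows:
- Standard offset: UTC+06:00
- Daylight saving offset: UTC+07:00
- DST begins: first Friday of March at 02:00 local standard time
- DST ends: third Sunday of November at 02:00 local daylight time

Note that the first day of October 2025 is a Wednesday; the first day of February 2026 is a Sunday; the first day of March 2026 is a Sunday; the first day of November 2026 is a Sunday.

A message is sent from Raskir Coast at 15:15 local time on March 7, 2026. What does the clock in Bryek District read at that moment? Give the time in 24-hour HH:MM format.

1 October 2025 is a Wednesday, so the first Saturday is October 4 and the second is October 11.
1 February 2026 is a Sunday, so the first Sunday is February 1 and the second is February 8.
March 7, 2026 does not fall between 11 October 2025 and 8 February 2026, so daylight saving is not in effect and Raskir Coast is at UTC+07:00.
15:15 Raskir Coast − 7h = 08:15 UTC.
1 March 2026 is a Sunday, so the first Friday is March 6.
1 November 2026 is a Sunday, so the first Sunday is November 1 and the third is November 15.
At the standard offset (UTC+06:00), 08:15 UTC + 6h = 14:15 Bryek District standard time.
Daylight saving runs 6 March – 15 November; the standard-time date in Bryek District, March 7, 2026, is inside that window, so Bryek District is at UTC+07:00.
08:15 UTC + 7h = 15:15 Bryek District.

15:15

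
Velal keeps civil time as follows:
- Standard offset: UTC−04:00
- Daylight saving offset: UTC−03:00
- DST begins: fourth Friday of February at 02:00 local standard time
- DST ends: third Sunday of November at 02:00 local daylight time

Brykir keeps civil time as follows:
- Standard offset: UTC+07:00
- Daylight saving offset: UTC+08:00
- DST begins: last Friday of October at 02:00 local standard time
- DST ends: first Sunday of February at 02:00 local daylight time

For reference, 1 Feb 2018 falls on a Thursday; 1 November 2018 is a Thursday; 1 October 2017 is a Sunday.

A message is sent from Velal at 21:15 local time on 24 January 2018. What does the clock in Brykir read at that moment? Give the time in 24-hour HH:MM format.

09:15

1 February 2018 is a Thursday, so the first Friday is February 2 and the fourth is February 23.
1 November 2018 is a Thursday, so the first Sunday is November 4 and the third is November 18.
24 January 2018 is outside the daylight-saving period (23 February – 18 November), so Velal is on standard time, UTC−04:00.
21:15 Velal + 4h = 01:15 UTC (rolling into the next day, 25 January 2018).
1 October 2017 is a Sunday, so Fridays fall on 6, 13, 20, 27; the last is October 27.
1 February 2018 is a Thursday, so the first Sunday is February 4.
At the standard offset (UTC+07:00), 01:15 UTC + 7h = 08:15 Brykir standard time.
The standard-time date in Brykir, 25 January 2018, lies within the daylight-saving period (27 October 2017 – 4 February 2018), so Brykir is on daylight time, UTC+08:00.
01:15 UTC + 8h = 09:15 Brykir.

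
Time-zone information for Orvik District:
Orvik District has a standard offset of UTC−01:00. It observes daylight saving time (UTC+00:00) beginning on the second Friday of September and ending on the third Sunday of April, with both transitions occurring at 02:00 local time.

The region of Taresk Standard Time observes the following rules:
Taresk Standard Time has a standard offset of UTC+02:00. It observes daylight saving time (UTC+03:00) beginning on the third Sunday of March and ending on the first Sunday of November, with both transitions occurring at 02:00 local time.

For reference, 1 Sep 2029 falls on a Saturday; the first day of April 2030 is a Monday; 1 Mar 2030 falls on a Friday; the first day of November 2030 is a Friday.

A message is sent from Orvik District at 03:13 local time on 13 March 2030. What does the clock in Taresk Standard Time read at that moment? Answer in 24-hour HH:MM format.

1 September 2029 is a Saturday, so the first Friday is September 7 and the second is September 14.
1 April 2030 is a Monday, so the first Sunday is April 7 and the third is April 21.
Daylight saving runs 14 September 2029 – 21 April 2030; 13 March 2030 is inside that window, so Orvik District is at UTC+00:00.
03:13 Orvik District − 0h = 03:13 UTC.
1 March 2030 is a Friday, so the first Sunday is March 3 and the third is March 17.
1 November 2030 is a Friday, so the first Sunday is November 3.
At the standard offset (UTC+02:00), 03:13 UTC + 2h = 05:13 Taresk Standard Time standard time.
The standard-time date in Taresk Standard Time, 13 March 2030, does not fall between 17 March and 3 November, so daylight saving is not in effect and Taresk Standard Time is at UTC+02:00.
03:13 UTC + 2h = 05:13 Taresk Standard Time.

05:13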